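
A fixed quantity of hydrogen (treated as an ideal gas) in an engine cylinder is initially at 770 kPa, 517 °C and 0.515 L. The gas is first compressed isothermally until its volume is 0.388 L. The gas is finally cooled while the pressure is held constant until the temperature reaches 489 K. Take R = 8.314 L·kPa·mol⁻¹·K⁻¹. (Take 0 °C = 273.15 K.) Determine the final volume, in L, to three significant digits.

Convert: T₁ = 790.1 K.
T constant ⇒ Boyle's law P V = const: T₂ = T₁; P₂ = P₁·(V₁/V₂) = 1022 kPa.
Isobaric, so V/T is constant: P₃ = P₂; V₃ = V₂·(T₃/T₂) = 0.2401 L.

V₃ ≈ 0.240 L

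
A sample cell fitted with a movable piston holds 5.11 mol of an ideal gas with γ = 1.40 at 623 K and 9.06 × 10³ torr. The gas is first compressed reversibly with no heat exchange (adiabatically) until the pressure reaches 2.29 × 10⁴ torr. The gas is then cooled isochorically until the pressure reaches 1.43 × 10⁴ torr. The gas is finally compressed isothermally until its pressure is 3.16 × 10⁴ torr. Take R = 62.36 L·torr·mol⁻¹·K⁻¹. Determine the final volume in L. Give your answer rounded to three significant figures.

V₄ ≈ 5.11 L

From PV = nRT: V₁ = nRT₁/P₁ = 21.91 L.
Reversible adiabatic, γ = 1.40: T₂ = T₁·(P₂/P₁)^((γ−1)/γ) = 812.0 K; V₂ = V₁·(P₁/P₂)^(1/γ) = 11.30 L.
V constant ⇒ P ∝ T: V₃ = V₂; T₃ = T₂·(P₃/P₂) = 507.0 K.
T constant ⇒ Boyle's law P V = const: T₄ = T₃; V₄ = V₃·(P₃/P₄) = 5.113 L.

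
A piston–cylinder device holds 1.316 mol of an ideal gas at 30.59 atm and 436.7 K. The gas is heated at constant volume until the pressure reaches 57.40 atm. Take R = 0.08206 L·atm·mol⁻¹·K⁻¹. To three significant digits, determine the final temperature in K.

From PV = nRT: V₁ = nRT₁/P₁ = 1.542 L.
V constant ⇒ P ∝ T: V₂ = V₁; T₂ = T₁·(P₂/P₁) = 819.4 K.

T₂ ≈ 819 K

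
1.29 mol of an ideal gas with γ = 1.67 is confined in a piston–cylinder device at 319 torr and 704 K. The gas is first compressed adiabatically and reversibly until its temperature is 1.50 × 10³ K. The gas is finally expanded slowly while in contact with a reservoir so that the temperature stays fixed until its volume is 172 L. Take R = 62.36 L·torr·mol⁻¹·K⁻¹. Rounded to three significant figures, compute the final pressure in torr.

From PV = nRT: V₁ = nRT₁/P₁ = 177.5 L.
Reversible adiabatic, γ = 1.67: P₂ = P₁·(T₂/T₁)^(γ/(γ−1)) = 2102 torr; V₂ = V₁·(T₁/T₂)^(1/(γ−1)) = 57.41 L.
Isothermal, so P V is constant: T₃ = T₂; P₃ = P₂·(V₂/V₃) = 701.6 torr.

P₃ ≈ 702 torr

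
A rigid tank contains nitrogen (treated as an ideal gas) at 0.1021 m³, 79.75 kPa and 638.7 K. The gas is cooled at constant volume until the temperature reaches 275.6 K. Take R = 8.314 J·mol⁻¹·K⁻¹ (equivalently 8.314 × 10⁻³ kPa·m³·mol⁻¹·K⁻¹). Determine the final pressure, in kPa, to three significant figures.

P₂ ≈ 34.4 kPa

V constant ⇒ P ∝ T: V₂ = V₁; P₂ = P₁·(T₂/T₁) = 34.41 kPa.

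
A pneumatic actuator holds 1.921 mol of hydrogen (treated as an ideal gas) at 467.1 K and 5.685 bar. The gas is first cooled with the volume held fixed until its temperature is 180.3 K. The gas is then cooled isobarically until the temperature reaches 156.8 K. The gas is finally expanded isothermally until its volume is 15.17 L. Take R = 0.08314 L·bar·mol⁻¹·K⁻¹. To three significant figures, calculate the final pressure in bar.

P₄ ≈ 1.65 bar

From PV = nRT: V₁ = nRT₁/P₁ = 13.12 L.
Isochoric, so P/T is constant: V₂ = V₁; P₂ = P₁·(T₂/T₁) = 2.194 bar.
P constant ⇒ V ∝ T: P₃ = P₂; V₃ = V₂·(T₃/T₂) = 11.41 L.
T constant ⇒ Boyle's law P V = const: T₄ = T₃; P₄ = P₃·(V₃/V₄) = 1.651 bar.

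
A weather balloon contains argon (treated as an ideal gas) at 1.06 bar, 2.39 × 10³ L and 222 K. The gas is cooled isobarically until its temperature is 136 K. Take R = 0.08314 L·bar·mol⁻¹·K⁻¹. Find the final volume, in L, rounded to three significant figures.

V₂ ≈ 1.46e+03 L

Isobaric, so V/T is constant: P₂ = P₁; V₂ = V₁·(T₂/T₁) = 1464 L.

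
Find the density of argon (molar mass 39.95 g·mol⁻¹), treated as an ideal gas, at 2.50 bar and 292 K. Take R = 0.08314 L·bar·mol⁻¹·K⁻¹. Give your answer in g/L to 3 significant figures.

ρ = PM/(RT) = (2.50 × 39.95) / (0.08314 × 292.0)

ρ ≈ 4.11 g/L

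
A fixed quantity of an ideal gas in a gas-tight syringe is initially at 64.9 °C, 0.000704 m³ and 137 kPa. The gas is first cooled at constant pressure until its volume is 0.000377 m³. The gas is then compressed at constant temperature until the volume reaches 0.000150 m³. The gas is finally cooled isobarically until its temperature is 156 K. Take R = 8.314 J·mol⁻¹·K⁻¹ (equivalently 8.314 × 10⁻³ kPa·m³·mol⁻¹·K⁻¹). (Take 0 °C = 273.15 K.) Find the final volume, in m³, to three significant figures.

V₄ ≈ 0.000129 m³

Convert: T₁ = 338.0 K.
Isobaric, so V/T is constant: P₂ = P₁; T₂ = T₁·(V₂/V₁) = 181.0 K.
T constant ⇒ Boyle's law P V = const: T₃ = T₂; P₃ = P₂·(V₂/V₃) = 344.3 kPa.
Isobaric, so V/T is constant: P₄ = P₃; V₄ = V₃·(T₄/T₃) = 0.0001293 m³.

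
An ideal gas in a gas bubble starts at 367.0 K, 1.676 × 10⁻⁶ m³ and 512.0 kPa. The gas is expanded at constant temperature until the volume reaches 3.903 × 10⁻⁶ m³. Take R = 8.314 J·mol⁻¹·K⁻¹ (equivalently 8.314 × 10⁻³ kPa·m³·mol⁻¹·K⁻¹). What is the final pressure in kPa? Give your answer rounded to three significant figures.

Isothermal, so P V is constant: T₂ = T₁; P₂ = P₁·(V₁/V₂) = 219.9 kPa.

P₂ ≈ 220 kPa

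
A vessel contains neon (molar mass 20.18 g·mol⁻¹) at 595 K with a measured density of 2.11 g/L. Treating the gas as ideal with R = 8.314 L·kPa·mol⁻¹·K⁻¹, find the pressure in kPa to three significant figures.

P ≈ 517 kPa

ρ = PM/(RT) ⇒ P = ρRT/M = (2.11 × 8.314 × 595.0) / 20.18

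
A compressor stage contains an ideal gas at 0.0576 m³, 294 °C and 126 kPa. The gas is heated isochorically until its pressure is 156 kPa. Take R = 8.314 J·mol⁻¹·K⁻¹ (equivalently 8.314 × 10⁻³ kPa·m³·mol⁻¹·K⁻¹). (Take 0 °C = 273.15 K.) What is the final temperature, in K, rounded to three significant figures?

Convert: T₁ = 567.1 K.
V constant ⇒ P ∝ T: V₂ = V₁; T₂ = T₁·(P₂/P₁) = 702.2 K.

T₂ ≈ 702 K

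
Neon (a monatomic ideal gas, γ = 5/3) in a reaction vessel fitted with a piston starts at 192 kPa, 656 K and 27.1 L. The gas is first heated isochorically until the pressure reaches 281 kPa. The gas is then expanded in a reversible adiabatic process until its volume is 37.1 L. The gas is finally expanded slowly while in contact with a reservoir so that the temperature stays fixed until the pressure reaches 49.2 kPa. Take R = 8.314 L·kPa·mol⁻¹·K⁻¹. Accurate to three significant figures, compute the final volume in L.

V constant ⇒ P ∝ T: V₂ = V₁; T₂ = T₁·(P₂/P₁) = 960.1 K.
Reversible adiabatic, γ = 5/3: T₃ = T₂·(V₂/V₃)^(γ−1) = 778.7 K; P₃ = P₂·(V₂/V₃)^γ = 166.5 kPa.
Isothermal, so P V is constant: T₄ = T₃; V₄ = V₃·(P₃/P₄) = 125.5 L.

V₄ ≈ 126 L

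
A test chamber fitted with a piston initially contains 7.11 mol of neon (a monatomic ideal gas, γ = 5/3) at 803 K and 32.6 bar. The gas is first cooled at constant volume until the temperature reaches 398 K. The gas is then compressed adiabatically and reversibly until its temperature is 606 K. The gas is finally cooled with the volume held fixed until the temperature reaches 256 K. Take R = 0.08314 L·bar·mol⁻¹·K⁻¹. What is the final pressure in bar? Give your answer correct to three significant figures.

P₄ ≈ 19.5 bar

From PV = nRT: V₁ = nRT₁/P₁ = 14.56 L.
V constant ⇒ P ∝ T: V₂ = V₁; P₂ = P₁·(T₂/T₁) = 16.16 bar.
Reversible adiabatic, γ = 5/3: P₃ = P₂·(T₃/T₂)^(γ/(γ−1)) = 46.22 bar; V₃ = V₂·(T₂/T₃)^(1/(γ−1)) = 7.750 L.
V constant ⇒ P ∝ T: V₄ = V₃; P₄ = P₃·(T₄/T₃) = 19.53 bar.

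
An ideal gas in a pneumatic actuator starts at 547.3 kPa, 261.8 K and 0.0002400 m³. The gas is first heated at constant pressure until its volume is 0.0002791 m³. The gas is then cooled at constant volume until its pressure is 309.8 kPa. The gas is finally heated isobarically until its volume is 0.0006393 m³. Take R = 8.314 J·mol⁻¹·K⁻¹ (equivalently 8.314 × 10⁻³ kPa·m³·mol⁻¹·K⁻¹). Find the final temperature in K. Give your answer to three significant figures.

T₄ ≈ 395 K

P constant ⇒ V ∝ T: P₂ = P₁; T₂ = T₁·(V₂/V₁) = 304.5 K.
Isochoric, so P/T is constant: V₃ = V₂; T₃ = T₂·(P₃/P₂) = 172.3 K.
P constant ⇒ V ∝ T: P₄ = P₃; T₄ = T₃·(V₄/V₃) = 394.7 K.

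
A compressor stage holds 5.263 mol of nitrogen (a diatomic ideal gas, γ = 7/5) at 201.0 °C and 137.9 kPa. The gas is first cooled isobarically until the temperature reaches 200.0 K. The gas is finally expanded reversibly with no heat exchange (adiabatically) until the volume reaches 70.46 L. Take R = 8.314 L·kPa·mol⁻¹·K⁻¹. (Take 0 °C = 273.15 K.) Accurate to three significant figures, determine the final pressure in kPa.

Convert: T₁ = 474.1 K.
From PV = nRT: V₁ = nRT₁/P₁ = 150.5 L.
Isobaric, so V/T is constant: P₂ = P₁; V₂ = V₁·(T₂/T₁) = 63.46 L.
Reversible adiabatic, γ = 7/5: T₃ = T₂·(V₂/V₃)^(γ−1) = 191.8 K; P₃ = P₂·(V₂/V₃)^γ = 119.1 kPa.

P₃ ≈ 119 kPa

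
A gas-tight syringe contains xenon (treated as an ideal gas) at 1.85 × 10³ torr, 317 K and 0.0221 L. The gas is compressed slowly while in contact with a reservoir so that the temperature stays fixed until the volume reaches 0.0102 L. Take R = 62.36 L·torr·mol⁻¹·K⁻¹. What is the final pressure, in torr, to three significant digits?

T constant ⇒ Boyle's law P V = const: T₂ = T₁; P₂ = P₁·(V₁/V₂) = 4008 torr.

P₂ ≈ 4.01e+03 torr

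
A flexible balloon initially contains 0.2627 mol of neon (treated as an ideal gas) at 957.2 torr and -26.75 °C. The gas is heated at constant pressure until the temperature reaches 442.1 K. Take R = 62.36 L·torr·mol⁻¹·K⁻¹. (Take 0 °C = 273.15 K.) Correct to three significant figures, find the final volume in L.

Convert: T₁ = 246.4 K.
From PV = nRT: V₁ = nRT₁/P₁ = 4.217 L.
P constant ⇒ V ∝ T: P₂ = P₁; V₂ = V₁·(T₂/T₁) = 7.566 L.

V₂ ≈ 7.57 L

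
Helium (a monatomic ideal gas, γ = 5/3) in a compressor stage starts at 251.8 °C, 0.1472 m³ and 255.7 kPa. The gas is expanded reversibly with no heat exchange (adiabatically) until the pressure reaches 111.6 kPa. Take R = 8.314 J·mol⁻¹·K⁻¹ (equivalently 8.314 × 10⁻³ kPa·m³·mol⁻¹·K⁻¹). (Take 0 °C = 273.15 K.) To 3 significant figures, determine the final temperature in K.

T₂ ≈ 377 K

Convert: T₁ = 525.0 K.
Reversible adiabatic, γ = 5/3: T₂ = T₁·(P₂/P₁)^((γ−1)/γ) = 376.8 K; V₂ = V₁·(P₁/P₂)^(1/γ) = 0.2421 m³.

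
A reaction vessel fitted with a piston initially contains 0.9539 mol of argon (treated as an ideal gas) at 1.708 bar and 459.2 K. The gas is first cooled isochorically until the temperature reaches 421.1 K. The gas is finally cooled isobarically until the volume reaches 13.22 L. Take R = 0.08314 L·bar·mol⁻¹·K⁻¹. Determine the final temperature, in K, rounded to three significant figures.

From PV = nRT: V₁ = nRT₁/P₁ = 21.32 L.
Isochoric, so P/T is constant: V₂ = V₁; P₂ = P₁·(T₂/T₁) = 1.566 bar.
Isobaric, so V/T is constant: P₃ = P₂; T₃ = T₂·(V₃/V₂) = 261.1 K.

T₃ ≈ 261 K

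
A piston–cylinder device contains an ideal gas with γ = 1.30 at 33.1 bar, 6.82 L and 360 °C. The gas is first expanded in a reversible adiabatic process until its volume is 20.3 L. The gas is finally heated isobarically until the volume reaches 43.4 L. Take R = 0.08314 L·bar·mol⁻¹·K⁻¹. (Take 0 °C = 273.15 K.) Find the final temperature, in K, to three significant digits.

Convert: T₁ = 633.1 K.
Adiabatic (γ = 1.30), T V^(γ−1) and P V^γ constant: T₂ = T₁·(V₁/V₂)^(γ−1) = 456.4 K; P₂ = P₁·(V₁/V₂)^γ = 8.017 bar.
P constant ⇒ V ∝ T: P₃ = P₂; T₃ = T₂·(V₃/V₂) = 975.9 K.

T₃ ≈ 976 K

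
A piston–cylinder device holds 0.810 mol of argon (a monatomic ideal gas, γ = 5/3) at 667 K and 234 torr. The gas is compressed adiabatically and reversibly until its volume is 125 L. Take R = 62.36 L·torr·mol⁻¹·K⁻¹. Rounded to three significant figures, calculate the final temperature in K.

From PV = nRT: V₁ = nRT₁/P₁ = 144.0 L.
Reversible adiabatic, γ = 5/3: T₂ = T₁·(V₁/V₂)^(γ−1) = 732.9 K; P₂ = P₁·(V₁/V₂)^γ = 296.2 torr.

T₂ ≈ 733 K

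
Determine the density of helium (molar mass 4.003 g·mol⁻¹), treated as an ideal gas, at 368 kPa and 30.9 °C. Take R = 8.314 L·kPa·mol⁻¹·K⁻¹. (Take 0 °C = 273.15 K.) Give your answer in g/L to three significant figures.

ρ = PM/(RT) = (368 × 4.003) / (8.314 × 304.0)

ρ ≈ 0.583 g/L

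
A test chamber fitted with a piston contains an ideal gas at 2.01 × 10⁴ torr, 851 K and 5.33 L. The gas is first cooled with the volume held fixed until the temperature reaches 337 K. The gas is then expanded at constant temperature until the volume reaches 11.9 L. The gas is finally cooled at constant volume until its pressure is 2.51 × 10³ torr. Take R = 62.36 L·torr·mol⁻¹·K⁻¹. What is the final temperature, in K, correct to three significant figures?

V constant ⇒ P ∝ T: V₂ = V₁; P₂ = P₁·(T₂/T₁) = 7960 torr.
Isothermal, so P V is constant: T₃ = T₂; P₃ = P₂·(V₂/V₃) = 3565 torr.
V constant ⇒ P ∝ T: V₄ = V₃; T₄ = T₃·(P₄/P₃) = 237.3 K.

T₄ ≈ 237 K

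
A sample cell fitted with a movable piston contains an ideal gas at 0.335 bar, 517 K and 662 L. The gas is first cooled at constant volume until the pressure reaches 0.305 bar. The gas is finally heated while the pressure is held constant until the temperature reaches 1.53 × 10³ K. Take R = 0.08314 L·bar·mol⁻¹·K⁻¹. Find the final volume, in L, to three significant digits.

V₃ ≈ 2.15e+03 L

V constant ⇒ P ∝ T: V₂ = V₁; T₂ = T₁·(P₂/P₁) = 470.7 K.
P constant ⇒ V ∝ T: P₃ = P₂; V₃ = V₂·(T₃/T₂) = 2152 L.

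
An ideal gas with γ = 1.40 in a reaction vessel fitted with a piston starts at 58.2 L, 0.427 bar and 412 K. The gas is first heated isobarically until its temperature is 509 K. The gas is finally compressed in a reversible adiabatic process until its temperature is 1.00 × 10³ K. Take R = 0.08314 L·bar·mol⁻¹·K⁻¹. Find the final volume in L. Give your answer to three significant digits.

P constant ⇒ V ∝ T: P₂ = P₁; V₂ = V₁·(T₂/T₁) = 71.90 L.
Reversible adiabatic, γ = 1.40: P₃ = P₂·(T₃/T₂)^(γ/(γ−1)) = 4.539 bar; V₃ = V₂·(T₂/T₃)^(1/(γ−1)) = 13.29 L.

V₃ ≈ 13.3 L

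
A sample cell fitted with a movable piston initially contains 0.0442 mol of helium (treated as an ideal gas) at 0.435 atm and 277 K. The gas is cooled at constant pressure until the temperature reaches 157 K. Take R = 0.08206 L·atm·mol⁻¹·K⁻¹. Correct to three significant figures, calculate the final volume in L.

V₂ ≈ 1.31 L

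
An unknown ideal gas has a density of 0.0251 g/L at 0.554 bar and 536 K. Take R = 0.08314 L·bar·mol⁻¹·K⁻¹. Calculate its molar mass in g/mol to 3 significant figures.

M ≈ 2.02 g/mol

ρ = PM/(RT) ⇒ M = ρRT/P = (0.0251 × 0.08314 × 536.0) / 0.554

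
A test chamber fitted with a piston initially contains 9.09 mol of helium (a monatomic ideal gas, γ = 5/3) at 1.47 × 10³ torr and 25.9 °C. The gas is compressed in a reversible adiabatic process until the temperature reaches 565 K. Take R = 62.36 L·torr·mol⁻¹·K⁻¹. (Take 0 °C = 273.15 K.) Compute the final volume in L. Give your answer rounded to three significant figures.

Convert: T₁ = 299.0 K.
From PV = nRT: V₁ = nRT₁/P₁ = 115.3 L.
Adiabatic (γ = 5/3), T V^(γ−1) and P V^γ constant: P₂ = P₁·(T₂/T₁)^(γ/(γ−1)) = 7212 torr; V₂ = V₁·(T₁/T₂)^(1/(γ−1)) = 44.41 L.

V₂ ≈ 44.4 L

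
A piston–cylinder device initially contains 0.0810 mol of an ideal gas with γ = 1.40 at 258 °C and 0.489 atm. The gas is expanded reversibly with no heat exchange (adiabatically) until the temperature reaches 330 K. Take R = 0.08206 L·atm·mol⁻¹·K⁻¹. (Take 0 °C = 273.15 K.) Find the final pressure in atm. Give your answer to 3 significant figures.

P₂ ≈ 0.0924 atm

Convert: T₁ = 531.1 K.
From PV = nRT: V₁ = nRT₁/P₁ = 7.220 L.
Reversible adiabatic, γ = 1.40: P₂ = P₁·(T₂/T₁)^(γ/(γ−1)) = 0.09244 atm; V₂ = V₁·(T₁/T₂)^(1/(γ−1)) = 23.73 L.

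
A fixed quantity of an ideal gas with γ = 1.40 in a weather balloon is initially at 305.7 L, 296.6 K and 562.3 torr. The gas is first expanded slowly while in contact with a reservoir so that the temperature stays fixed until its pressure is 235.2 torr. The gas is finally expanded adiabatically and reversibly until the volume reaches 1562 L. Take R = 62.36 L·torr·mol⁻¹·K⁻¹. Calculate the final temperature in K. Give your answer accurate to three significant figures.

T₃ ≈ 219 K

T constant ⇒ Boyle's law P V = const: T₂ = T₁; V₂ = V₁·(P₁/P₂) = 730.8 L.
Reversible adiabatic, γ = 1.40: T₃ = T₂·(V₂/V₃)^(γ−1) = 218.9 K; P₃ = P₂·(V₂/V₃)^γ = 81.22 torr.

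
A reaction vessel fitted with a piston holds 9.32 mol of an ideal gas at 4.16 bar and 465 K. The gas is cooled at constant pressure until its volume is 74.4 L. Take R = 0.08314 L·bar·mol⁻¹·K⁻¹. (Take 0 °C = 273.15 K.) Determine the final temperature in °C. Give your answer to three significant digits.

From PV = nRT: V₁ = nRT₁/P₁ = 86.61 L.
Isobaric, so V/T is constant: P₂ = P₁; T₂ = T₁·(V₂/V₁) = 399.4 K.

T₂ ≈ 126 °C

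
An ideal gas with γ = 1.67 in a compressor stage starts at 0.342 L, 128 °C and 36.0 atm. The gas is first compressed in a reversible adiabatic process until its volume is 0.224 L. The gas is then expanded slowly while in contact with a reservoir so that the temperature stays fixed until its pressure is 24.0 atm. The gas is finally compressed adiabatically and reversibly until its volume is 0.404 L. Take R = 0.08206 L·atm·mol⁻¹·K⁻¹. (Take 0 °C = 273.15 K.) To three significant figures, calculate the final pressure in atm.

Convert: T₁ = 401.1 K.
Adiabatic (γ = 1.67), T V^(γ−1) and P V^γ constant: T₂ = T₁·(V₁/V₂)^(γ−1) = 532.6 K; P₂ = P₁·(V₁/V₂)^γ = 72.98 atm.
Isothermal, so P V is constant: T₃ = T₂; V₃ = V₂·(P₂/P₃) = 0.6812 L.
Reversible adiabatic, γ = 1.67: T₄ = T₃·(V₃/V₄)^(γ−1) = 755.9 K; P₄ = P₃·(V₃/V₄)^γ = 57.42 atm.

P₄ ≈ 57.4 atm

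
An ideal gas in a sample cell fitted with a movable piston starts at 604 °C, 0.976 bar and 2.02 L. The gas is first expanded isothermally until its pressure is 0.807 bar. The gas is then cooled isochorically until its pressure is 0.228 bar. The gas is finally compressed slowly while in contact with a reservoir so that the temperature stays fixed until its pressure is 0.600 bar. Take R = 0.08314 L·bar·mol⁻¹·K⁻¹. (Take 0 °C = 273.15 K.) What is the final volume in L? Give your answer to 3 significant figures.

V₄ ≈ 0.928 L

Convert: T₁ = 877.1 K.
Isothermal, so P V is constant: T₂ = T₁; V₂ = V₁·(P₁/P₂) = 2.443 L.
Isochoric, so P/T is constant: V₃ = V₂; T₃ = T₂·(P₃/P₂) = 247.8 K.
Isothermal, so P V is constant: T₄ = T₃; V₄ = V₃·(P₃/P₄) = 0.9283 L.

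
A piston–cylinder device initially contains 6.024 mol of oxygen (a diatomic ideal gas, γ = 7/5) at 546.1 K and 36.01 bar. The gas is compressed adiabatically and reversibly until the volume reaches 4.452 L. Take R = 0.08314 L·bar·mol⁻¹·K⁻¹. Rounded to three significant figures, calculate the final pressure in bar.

From PV = nRT: V₁ = nRT₁/P₁ = 7.595 L.
Reversible adiabatic, γ = 7/5: T₂ = T₁·(V₁/V₂)^(γ−1) = 676.2 K; P₂ = P₁·(V₁/V₂)^γ = 76.07 bar.

P₂ ≈ 76.1 bar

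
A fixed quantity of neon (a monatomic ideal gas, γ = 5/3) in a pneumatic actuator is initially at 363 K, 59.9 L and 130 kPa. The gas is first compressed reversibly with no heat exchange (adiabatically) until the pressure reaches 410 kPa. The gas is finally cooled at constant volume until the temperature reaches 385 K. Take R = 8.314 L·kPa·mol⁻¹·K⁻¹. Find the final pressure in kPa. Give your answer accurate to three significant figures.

Adiabatic (γ = 5/3), T V^(γ−1) and P V^γ constant: T₂ = T₁·(P₂/P₁)^((γ−1)/γ) = 574.7 K; V₂ = V₁·(P₁/P₂)^(1/γ) = 30.07 L.
V constant ⇒ P ∝ T: V₃ = V₂; P₃ = P₂·(T₃/T₂) = 274.7 kPa.

P₃ ≈ 275 kPa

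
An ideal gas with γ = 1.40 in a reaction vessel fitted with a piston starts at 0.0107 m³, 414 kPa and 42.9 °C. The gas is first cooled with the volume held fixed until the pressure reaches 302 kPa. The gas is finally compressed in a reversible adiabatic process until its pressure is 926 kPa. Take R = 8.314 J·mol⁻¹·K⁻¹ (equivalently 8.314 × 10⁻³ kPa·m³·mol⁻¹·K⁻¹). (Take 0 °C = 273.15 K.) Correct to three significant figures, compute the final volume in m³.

V₃ ≈ 0.00481 m³

Convert: T₁ = 316.0 K.
Isochoric, so P/T is constant: V₂ = V₁; T₂ = T₁·(P₂/P₁) = 230.5 K.
Reversible adiabatic, γ = 1.40: T₃ = T₂·(P₃/P₂)^((γ−1)/γ) = 317.5 K; V₃ = V₂·(P₂/P₃)^(1/γ) = 0.004806 m³.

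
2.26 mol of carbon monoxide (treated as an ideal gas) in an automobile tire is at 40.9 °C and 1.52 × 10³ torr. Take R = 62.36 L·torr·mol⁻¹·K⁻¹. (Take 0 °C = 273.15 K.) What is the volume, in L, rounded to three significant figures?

V ≈ 29.1 L

Convert: T = 314.05 K.
PV = nRT ⇒ V = nRT/P = (2.26 × 62.36 × 314.05) / 1.52e+03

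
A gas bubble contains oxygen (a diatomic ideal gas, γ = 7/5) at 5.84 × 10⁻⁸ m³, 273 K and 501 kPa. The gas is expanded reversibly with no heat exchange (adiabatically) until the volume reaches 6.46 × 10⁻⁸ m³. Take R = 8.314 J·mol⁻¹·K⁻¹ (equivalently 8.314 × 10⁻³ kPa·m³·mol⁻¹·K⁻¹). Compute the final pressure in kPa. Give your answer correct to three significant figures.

P₂ ≈ 435 kPa

Adiabatic (γ = 7/5), T V^(γ−1) and P V^γ constant: T₂ = T₁·(V₁/V₂)^(γ−1) = 262.2 K; P₂ = P₁·(V₁/V₂)^γ = 435.0 kPa.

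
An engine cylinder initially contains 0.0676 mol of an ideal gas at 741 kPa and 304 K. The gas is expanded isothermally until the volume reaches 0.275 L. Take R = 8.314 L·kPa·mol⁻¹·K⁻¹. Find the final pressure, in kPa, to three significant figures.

From PV = nRT: V₁ = nRT₁/P₁ = 0.2306 L.
T constant ⇒ Boyle's law P V = const: T₂ = T₁; P₂ = P₁·(V₁/V₂) = 621.3 kPa.

P₂ ≈ 621 kPa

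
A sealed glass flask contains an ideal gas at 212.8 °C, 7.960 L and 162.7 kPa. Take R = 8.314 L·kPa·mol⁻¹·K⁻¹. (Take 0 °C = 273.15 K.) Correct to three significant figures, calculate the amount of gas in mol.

n ≈ 0.321 mol

Convert: T = 485.95 K.
PV = nRT ⇒ n = PV/(RT) = (162.7 × 7.960) / (8.314 × 485.95)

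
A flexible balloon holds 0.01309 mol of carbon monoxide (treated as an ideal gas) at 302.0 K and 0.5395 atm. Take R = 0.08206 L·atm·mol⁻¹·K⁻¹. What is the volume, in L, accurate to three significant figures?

V ≈ 0.601 L

PV = nRT ⇒ V = nRT/P = (0.01309 × 0.08206 × 302.0) / 0.5395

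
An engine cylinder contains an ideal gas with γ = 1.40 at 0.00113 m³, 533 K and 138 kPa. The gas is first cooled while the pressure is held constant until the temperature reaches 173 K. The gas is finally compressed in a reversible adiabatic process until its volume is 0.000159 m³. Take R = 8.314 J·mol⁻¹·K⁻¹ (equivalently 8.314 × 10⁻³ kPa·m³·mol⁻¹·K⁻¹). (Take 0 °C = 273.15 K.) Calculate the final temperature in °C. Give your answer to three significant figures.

T₃ ≈ -31.5 °C

Isobaric, so V/T is constant: P₂ = P₁; V₂ = V₁·(T₂/T₁) = 0.0003668 m³.
Adiabatic (γ = 1.40), T V^(γ−1) and P V^γ constant: T₃ = T₂·(V₂/V₃)^(γ−1) = 241.7 K; P₃ = P₂·(V₂/V₃)^γ = 444.7 kPa.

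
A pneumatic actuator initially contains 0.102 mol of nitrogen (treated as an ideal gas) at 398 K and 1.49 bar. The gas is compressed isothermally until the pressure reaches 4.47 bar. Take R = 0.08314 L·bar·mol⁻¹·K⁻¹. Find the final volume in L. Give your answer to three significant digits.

From PV = nRT: V₁ = nRT₁/P₁ = 2.265 L.
Isothermal, so P V is constant: T₂ = T₁; V₂ = V₁·(P₁/P₂) = 0.7551 L.

V₂ ≈ 0.755 L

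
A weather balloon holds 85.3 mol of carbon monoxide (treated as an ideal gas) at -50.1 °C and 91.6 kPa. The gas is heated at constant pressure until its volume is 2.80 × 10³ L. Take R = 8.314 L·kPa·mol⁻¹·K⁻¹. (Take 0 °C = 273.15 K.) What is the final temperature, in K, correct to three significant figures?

Convert: T₁ = 223.0 K.
From PV = nRT: V₁ = nRT₁/P₁ = 1727 L.
Isobaric, so V/T is constant: P₂ = P₁; T₂ = T₁·(V₂/V₁) = 361.7 K.

T₂ ≈ 362 K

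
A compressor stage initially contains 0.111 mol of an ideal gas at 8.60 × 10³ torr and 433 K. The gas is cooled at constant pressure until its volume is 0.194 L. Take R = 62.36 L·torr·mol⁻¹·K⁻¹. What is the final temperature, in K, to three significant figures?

From PV = nRT: V₁ = nRT₁/P₁ = 0.3485 L.
Isobaric, so V/T is constant: P₂ = P₁; T₂ = T₁·(V₂/V₁) = 241.0 K.

T₂ ≈ 241 K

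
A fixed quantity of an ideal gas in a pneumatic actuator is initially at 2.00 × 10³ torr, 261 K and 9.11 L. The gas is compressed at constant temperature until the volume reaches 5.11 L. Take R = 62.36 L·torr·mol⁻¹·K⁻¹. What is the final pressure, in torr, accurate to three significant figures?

P₂ ≈ 3.57e+03 torr

Isothermal, so P V is constant: T₂ = T₁; P₂ = P₁·(V₁/V₂) = 3566 torr.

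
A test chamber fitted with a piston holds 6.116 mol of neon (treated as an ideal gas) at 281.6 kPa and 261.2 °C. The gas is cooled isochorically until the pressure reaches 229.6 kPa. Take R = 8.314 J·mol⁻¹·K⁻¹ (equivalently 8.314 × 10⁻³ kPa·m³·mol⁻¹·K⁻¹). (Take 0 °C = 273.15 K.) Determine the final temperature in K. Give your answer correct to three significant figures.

T₂ ≈ 436 K

Convert: T₁ = 534.3 K.
From PV = nRT: V₁ = nRT₁/P₁ = 0.09649 m³.
Isochoric, so P/T is constant: V₂ = V₁; T₂ = T₁·(P₂/P₁) = 435.7 K.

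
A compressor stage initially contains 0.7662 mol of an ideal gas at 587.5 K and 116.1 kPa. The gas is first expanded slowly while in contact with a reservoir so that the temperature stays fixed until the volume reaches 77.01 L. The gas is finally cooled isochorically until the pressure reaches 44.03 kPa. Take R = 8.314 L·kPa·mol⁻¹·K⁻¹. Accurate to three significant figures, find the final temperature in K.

T₃ ≈ 532 K

From PV = nRT: V₁ = nRT₁/P₁ = 32.24 L.
Isothermal, so P V is constant: T₂ = T₁; P₂ = P₁·(V₁/V₂) = 48.60 kPa.
V constant ⇒ P ∝ T: V₃ = V₂; T₃ = T₂·(P₃/P₂) = 532.3 K.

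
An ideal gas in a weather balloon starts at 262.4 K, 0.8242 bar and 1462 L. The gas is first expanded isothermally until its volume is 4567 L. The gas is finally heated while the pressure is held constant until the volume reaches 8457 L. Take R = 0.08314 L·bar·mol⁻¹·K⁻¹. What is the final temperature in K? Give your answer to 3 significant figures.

Isothermal, so P V is constant: T₂ = T₁; P₂ = P₁·(V₁/V₂) = 0.2638 bar.
Isobaric, so V/T is constant: P₃ = P₂; T₃ = T₂·(V₃/V₂) = 485.9 K.

T₃ ≈ 486 K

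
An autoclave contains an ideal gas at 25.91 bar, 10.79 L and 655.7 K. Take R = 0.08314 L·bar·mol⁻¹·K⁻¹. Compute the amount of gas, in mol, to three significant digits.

PV = nRT ⇒ n = PV/(RT) = (25.91 × 10.79) / (0.08314 × 655.7)

n ≈ 5.13 mol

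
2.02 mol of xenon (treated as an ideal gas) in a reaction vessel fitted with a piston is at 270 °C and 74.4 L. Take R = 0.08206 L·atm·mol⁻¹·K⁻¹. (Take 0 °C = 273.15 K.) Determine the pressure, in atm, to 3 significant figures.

Convert: T = 543.15 K.
PV = nRT ⇒ P = nRT/V = (2.02 × 0.08206 × 543.15) / 74.4

P ≈ 1.21 atm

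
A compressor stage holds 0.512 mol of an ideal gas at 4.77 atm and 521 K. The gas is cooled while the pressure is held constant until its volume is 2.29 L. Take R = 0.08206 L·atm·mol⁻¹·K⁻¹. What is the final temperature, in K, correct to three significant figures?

From PV = nRT: V₁ = nRT₁/P₁ = 4.589 L.
Isobaric, so V/T is constant: P₂ = P₁; T₂ = T₁·(V₂/V₁) = 260.0 K.

T₂ ≈ 260 K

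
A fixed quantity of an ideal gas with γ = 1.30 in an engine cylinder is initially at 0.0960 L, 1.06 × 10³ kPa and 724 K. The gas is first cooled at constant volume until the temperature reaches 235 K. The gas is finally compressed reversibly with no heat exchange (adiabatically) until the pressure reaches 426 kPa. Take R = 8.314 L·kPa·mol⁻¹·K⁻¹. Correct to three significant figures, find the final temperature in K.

V constant ⇒ P ∝ T: V₂ = V₁; P₂ = P₁·(T₂/T₁) = 344.1 kPa.
Adiabatic (γ = 1.30), T V^(γ−1) and P V^γ constant: T₃ = T₂·(P₃/P₂)^((γ−1)/γ) = 246.9 K; V₃ = V₂·(P₂/P₃)^(1/γ) = 0.08145 L.

T₃ ≈ 247 K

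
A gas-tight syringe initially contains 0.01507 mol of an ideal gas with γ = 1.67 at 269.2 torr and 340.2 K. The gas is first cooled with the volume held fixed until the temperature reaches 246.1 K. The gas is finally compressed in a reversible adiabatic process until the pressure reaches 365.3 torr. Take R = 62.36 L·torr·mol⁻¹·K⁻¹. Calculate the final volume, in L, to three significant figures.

V₃ ≈ 0.815 L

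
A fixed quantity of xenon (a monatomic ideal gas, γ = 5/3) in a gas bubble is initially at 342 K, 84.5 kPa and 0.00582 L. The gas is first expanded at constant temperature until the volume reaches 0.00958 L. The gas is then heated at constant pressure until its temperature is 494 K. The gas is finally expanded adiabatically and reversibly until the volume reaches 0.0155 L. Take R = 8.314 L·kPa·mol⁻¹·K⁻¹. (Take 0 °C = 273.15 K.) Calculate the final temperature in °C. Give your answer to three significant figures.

Isothermal, so P V is constant: T₂ = T₁; P₂ = P₁·(V₁/V₂) = 51.34 kPa.
P constant ⇒ V ∝ T: P₃ = P₂; V₃ = V₂·(T₃/T₂) = 0.01384 L.
Reversible adiabatic, γ = 5/3: T₄ = T₃·(V₃/V₄)^(γ−1) = 458.0 K; P₄ = P₃·(V₃/V₄)^γ = 42.49 kPa.

T₄ ≈ 185 °C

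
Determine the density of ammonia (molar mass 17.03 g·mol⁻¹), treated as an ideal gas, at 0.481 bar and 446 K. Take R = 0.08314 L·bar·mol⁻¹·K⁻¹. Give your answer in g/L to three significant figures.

ρ = PM/(RT) = (0.481 × 17.03) / (0.08314 × 446.0)

ρ ≈ 0.221 g/L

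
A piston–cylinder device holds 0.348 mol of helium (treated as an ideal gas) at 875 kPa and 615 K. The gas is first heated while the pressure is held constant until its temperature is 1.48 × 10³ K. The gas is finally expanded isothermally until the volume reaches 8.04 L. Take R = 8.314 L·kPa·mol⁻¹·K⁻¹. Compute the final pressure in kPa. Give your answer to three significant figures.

From PV = nRT: V₁ = nRT₁/P₁ = 2.034 L.
P constant ⇒ V ∝ T: P₂ = P₁; V₂ = V₁·(T₂/T₁) = 4.894 L.
T constant ⇒ Boyle's law P V = const: T₃ = T₂; P₃ = P₂·(V₂/V₃) = 532.6 kPa.

P₃ ≈ 533 kPa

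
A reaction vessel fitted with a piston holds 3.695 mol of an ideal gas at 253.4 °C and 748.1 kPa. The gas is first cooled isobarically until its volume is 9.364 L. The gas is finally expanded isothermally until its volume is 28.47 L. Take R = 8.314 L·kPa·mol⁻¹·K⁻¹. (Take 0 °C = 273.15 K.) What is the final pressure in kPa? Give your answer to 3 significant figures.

P₃ ≈ 246 kPa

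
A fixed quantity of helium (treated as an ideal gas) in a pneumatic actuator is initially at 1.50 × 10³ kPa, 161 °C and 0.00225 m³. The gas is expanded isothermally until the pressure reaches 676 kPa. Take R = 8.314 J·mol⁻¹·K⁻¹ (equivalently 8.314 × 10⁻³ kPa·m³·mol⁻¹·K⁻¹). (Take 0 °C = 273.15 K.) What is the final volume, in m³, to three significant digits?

V₂ ≈ 0.00499 m³

Convert: T₁ = 434.1 K.
Isothermal, so P V is constant: T₂ = T₁; V₂ = V₁·(P₁/P₂) = 0.004993 m³.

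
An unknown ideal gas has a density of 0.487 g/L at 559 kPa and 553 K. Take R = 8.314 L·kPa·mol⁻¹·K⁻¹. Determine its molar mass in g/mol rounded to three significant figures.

ρ = PM/(RT) ⇒ M = ρRT/P = (0.487 × 8.314 × 553.0) / 559

M ≈ 4.01 g/mol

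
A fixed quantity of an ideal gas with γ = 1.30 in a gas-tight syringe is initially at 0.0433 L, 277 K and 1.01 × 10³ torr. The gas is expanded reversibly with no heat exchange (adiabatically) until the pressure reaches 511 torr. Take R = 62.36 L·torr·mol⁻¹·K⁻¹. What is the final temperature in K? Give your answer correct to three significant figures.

Reversible adiabatic, γ = 1.30: T₂ = T₁·(P₂/P₁)^((γ−1)/γ) = 236.7 K; V₂ = V₁·(P₁/P₂)^(1/γ) = 0.07313 L.

T₂ ≈ 237 K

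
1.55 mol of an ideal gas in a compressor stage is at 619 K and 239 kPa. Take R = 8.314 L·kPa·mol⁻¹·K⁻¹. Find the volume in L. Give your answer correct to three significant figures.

V ≈ 33.4 L

PV = nRT ⇒ V = nRT/P = (1.55 × 8.314 × 619) / 239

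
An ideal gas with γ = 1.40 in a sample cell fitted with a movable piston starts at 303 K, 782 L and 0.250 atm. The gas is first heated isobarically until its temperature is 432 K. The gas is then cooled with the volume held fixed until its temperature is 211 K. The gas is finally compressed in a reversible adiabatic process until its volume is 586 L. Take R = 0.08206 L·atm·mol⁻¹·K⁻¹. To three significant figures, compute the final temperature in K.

P constant ⇒ V ∝ T: P₂ = P₁; V₂ = V₁·(T₂/T₁) = 1115 L.
Isochoric, so P/T is constant: V₃ = V₂; P₃ = P₂·(T₃/T₂) = 0.1221 atm.
Adiabatic (γ = 1.40), T V^(γ−1) and P V^γ constant: T₄ = T₃·(V₃/V₄)^(γ−1) = 272.9 K; P₄ = P₃·(V₃/V₄)^γ = 0.3005 atm.

T₄ ≈ 273 K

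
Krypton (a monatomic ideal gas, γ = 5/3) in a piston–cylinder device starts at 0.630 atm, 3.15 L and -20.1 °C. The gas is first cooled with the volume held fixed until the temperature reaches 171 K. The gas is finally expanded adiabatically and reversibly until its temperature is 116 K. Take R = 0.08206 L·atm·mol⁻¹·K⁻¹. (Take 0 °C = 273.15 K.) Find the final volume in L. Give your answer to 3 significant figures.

Convert: T₁ = 253.0 K.
V constant ⇒ P ∝ T: V₂ = V₁; P₂ = P₁·(T₂/T₁) = 0.4257 atm.
Adiabatic (γ = 5/3), T V^(γ−1) and P V^γ constant: P₃ = P₂·(T₃/T₂)^(γ/(γ−1)) = 0.1614 atm; V₃ = V₂·(T₂/T₃)^(1/(γ−1)) = 5.638 L.

V₃ ≈ 5.64 L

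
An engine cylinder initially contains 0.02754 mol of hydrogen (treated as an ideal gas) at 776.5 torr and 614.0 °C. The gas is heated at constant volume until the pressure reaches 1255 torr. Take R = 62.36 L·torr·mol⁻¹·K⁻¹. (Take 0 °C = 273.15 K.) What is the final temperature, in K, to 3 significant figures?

T₂ ≈ 1.43e+03 K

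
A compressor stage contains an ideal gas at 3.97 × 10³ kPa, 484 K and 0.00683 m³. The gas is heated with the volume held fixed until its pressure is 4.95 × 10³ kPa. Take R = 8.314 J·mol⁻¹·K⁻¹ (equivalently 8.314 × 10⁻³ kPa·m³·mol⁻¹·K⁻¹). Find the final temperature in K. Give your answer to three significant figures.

T₂ ≈ 603 K

Isochoric, so P/T is constant: V₂ = V₁; T₂ = T₁·(P₂/P₁) = 603.5 K.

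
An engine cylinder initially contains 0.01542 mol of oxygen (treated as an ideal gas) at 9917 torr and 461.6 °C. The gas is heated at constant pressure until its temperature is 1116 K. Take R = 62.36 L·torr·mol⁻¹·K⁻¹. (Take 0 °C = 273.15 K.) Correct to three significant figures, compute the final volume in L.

Convert: T₁ = 734.8 K.
From PV = nRT: V₁ = nRT₁/P₁ = 0.07124 L.
P constant ⇒ V ∝ T: P₂ = P₁; V₂ = V₁·(T₂/T₁) = 0.1082 L.

V₂ ≈ 0.108 L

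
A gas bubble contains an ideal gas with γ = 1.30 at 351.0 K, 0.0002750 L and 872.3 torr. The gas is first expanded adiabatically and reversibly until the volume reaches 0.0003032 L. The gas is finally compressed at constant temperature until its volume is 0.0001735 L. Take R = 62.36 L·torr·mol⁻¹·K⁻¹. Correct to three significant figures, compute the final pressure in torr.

P₃ ≈ 1.34e+03 torr

Adiabatic (γ = 1.30), T V^(γ−1) and P V^γ constant: T₂ = T₁·(V₁/V₂)^(γ−1) = 340.9 K; P₂ = P₁·(V₁/V₂)^γ = 768.3 torr.
T constant ⇒ Boyle's law P V = const: T₃ = T₂; P₃ = P₂·(V₂/V₃) = 1343 torr.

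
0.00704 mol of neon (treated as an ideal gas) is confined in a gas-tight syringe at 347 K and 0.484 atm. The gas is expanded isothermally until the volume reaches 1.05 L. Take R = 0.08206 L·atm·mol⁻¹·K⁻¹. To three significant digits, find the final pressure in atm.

From PV = nRT: V₁ = nRT₁/P₁ = 0.4142 L.
Isothermal, so P V is constant: T₂ = T₁; P₂ = P₁·(V₁/V₂) = 0.1909 atm.

P₂ ≈ 0.191 atm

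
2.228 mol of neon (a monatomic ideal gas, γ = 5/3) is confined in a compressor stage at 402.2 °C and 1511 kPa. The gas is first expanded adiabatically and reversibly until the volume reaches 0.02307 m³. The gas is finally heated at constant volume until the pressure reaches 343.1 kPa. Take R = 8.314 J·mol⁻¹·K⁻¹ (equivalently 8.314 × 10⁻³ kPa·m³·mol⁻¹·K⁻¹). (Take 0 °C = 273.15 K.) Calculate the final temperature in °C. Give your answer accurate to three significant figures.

Convert: T₁ = 675.3 K.
From PV = nRT: V₁ = nRT₁/P₁ = 0.008279 m³.
Reversible adiabatic, γ = 5/3: T₂ = T₁·(V₁/V₂)^(γ−1) = 341.1 K; P₂ = P₁·(V₁/V₂)^γ = 273.8 kPa.
V constant ⇒ P ∝ T: V₃ = V₂; T₃ = T₂·(P₃/P₂) = 427.3 K.

T₃ ≈ 154 °C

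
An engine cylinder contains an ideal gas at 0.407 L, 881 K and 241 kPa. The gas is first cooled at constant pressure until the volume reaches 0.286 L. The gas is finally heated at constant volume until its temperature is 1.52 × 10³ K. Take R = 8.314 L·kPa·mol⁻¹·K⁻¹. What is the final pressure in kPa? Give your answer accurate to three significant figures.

P₃ ≈ 592 kPa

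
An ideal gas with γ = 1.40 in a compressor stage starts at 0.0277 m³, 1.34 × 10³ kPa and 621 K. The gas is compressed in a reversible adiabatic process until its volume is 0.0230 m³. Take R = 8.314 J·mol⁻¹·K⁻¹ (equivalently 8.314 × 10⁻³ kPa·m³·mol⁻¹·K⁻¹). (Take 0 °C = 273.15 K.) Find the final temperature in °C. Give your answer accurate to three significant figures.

T₂ ≈ 396 °C

Adiabatic (γ = 1.40), T V^(γ−1) and P V^γ constant: T₂ = T₁·(V₁/V₂)^(γ−1) = 668.9 K; P₂ = P₁·(V₁/V₂)^γ = 1738 kPa.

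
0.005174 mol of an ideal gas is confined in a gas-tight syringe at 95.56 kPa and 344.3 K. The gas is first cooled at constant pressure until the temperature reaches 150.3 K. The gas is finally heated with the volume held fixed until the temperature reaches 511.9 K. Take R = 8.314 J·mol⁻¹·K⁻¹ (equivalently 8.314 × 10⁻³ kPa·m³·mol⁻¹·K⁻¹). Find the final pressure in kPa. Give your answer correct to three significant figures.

P₃ ≈ 325 kPa

From PV = nRT: V₁ = nRT₁/P₁ = 0.0001550 m³.
P constant ⇒ V ∝ T: P₂ = P₁; V₂ = V₁·(T₂/T₁) = 6.766e-05 m³.
Isochoric, so P/T is constant: V₃ = V₂; P₃ = P₂·(T₃/T₂) = 325.5 kPa.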